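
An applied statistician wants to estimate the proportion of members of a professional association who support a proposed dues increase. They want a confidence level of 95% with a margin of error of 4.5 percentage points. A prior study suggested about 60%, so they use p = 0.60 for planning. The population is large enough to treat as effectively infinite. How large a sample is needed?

456

For 95% confidence, z = 1.96.
With p = 0.60, p(1−p) = 0.2400.
n = z²·p(1−p)/E² = 1.96² × 0.2400 / 0.045² = 3.8416 × 0.2400 / 0.002025 ≈ 455.30.
Rounding up gives n = 456.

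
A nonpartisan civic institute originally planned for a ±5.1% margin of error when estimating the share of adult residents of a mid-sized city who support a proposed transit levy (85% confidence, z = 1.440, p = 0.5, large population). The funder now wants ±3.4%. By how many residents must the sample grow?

At ±5.1%: n = 1.440² × 0.2500 / 0.051² ≈ 199.31 → 200.
At ±3.4%: n = 1.440² × 0.2500 / 0.034² ≈ 448.44 → 449.
Additional respondents: 449 − 200 = 249.

249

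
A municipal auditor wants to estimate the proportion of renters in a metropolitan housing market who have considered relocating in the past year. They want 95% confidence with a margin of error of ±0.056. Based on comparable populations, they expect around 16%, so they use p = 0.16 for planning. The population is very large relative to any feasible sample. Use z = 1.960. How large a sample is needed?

165

With p = 0.16, p(1−p) = 0.1344.
n = z²·p(1−p)/E² = 1.960² × 0.1344 / 0.056² = 3.8416 × 0.1344 / 0.003136 ≈ 164.64.
Rounding up gives n = 165.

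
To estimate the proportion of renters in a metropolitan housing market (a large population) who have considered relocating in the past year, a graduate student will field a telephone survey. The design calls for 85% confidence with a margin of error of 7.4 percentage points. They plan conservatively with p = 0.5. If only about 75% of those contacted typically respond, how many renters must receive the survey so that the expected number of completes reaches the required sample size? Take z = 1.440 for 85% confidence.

Completed interviews needed: n₀ = 1.440² × 0.2500 / 0.074² ≈ 94.67 → 95.
At a 75% response rate, contacts needed = 95 / 0.75 ≈ 126.67 → 127.

127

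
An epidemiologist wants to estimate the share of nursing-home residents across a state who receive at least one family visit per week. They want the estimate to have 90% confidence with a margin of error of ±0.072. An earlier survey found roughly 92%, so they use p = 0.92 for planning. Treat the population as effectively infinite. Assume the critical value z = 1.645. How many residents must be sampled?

39

With p = 0.92, p(1−p) = 0.0736.
n = z²·p(1−p)/E² = 1.645² × 0.0736 / 0.072² = 2.7060 × 0.0736 / 0.005184 ≈ 38.42.
Rounding up gives n = 39.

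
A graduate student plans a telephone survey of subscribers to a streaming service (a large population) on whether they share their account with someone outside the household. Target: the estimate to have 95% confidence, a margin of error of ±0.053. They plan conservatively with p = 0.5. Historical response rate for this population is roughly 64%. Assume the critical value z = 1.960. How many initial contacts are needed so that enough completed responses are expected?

535

Completed interviews needed: n₀ = 1.960² × 0.2500 / 0.053² ≈ 341.90 → 342.
At a 64% response rate, contacts needed = 342 / 0.64 ≈ 534.38 → 535.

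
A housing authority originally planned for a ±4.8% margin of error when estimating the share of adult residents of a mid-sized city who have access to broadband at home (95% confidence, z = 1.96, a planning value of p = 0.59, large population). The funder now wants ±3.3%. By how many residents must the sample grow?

At ±4.8%: n = 1.96² × 0.2419 / 0.048² ≈ 403.33 → 404.
At ±3.3%: n = 1.96² × 0.2419 / 0.033² ≈ 853.34 → 854.
Additional respondents: 854 − 404 = 450.

450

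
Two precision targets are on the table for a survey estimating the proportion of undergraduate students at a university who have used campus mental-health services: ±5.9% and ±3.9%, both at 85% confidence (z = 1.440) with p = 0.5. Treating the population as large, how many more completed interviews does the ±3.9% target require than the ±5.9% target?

192

At ±5.9%: n = 1.440² × 0.2500 / 0.059² ≈ 148.92 → 149.
At ±3.9%: n = 1.440² × 0.2500 / 0.039² ≈ 340.83 → 341.
Additional respondents: 341 − 149 = 192.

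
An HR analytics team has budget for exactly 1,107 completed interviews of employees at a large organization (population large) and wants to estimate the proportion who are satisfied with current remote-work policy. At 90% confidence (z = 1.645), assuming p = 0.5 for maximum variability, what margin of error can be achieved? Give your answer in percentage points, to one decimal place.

2.5

SE(p̂) = √[p(1−p)/n] = √[0.2500/1107] = 0.01503.
E = z × SE = 1.645 × 0.01503 = 0.02472, or 2.5 percentage points.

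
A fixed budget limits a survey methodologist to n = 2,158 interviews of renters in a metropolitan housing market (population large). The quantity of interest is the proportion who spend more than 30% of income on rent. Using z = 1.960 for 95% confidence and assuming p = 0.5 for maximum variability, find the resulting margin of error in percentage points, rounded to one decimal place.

2.1

SE(p̂) = √[p(1−p)/n] = √[0.2500/2158] = 0.01076.
E = z × SE = 1.960 × 0.01076 = 0.02110, or 2.1 percentage points.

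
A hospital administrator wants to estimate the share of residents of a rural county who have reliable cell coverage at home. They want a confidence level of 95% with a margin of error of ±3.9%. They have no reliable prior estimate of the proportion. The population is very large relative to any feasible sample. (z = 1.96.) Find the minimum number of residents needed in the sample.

632

With no prior estimate, use p = 0.5, giving p(1−p) = 0.25.
n = z²·p(1−p)/E² = 1.96² × 0.2500 / 0.039² = 3.8416 × 0.2500 / 0.001521 ≈ 631.43.
Rounding up gives n = 632.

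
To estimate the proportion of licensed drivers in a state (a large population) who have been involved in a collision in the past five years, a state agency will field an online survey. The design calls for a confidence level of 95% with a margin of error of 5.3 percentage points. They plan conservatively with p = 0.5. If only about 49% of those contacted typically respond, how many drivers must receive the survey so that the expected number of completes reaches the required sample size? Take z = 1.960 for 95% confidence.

698

Completed interviews needed: n₀ = 1.960² × 0.2500 / 0.053² ≈ 341.90 → 342.
At a 49% response rate, contacts needed = 342 / 0.49 ≈ 697.96 → 698.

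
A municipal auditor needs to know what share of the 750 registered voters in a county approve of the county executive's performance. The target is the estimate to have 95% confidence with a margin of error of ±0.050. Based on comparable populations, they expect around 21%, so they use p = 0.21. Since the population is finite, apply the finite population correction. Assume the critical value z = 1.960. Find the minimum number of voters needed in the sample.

Unadjusted: n₀ = 1.960² × 0.21 × 0.79 / 0.050² ≈ 254.93, so n₀ = 255.
Finite population correction with N = 750: n = n₀ / (1 + (n₀−1)/N) = 255 / (1 + 254/750) = 255 / 1.3387 ≈ 190.49.
Rounding up, n = 191.

191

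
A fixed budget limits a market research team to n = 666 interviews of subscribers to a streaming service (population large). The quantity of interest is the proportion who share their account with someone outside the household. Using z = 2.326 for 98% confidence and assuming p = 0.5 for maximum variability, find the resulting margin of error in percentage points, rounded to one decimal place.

SE(p̂) = √[p(1−p)/n] = √[0.2500/666] = 0.01937.
E = z × SE = 2.326 × 0.01937 = 0.04507, or 4.5 percentage points.

4.5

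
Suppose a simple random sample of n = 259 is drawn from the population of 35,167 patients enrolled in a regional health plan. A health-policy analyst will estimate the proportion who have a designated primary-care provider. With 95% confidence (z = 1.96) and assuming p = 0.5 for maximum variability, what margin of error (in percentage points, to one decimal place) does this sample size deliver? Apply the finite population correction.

6.1

Finite-population factor: (N−n)/(N−1) = (35167−259)/(35167−1) = 0.9927.
SE(p̂) = √[p(1−p)/n · (N−n)/(N−1)] = √[0.2500/259 × 0.9927] = 0.03095.
E = z × SE = 1.96 × 0.03095 = 0.06067 ≈ 6.1 percentage points.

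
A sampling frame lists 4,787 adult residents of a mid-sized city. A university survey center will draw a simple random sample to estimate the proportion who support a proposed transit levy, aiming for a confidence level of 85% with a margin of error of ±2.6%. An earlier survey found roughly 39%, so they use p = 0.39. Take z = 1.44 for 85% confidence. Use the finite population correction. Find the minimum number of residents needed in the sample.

Unadjusted: n₀ = 1.44² × 0.39 × 0.61 / 0.026² ≈ 729.75, so n₀ = 730.
Finite population correction with N = 4,787: n = n₀ / (1 + (n₀−1)/N) = 730 / (1 + 729/4787) = 730 / 1.1523 ≈ 633.52.
Rounding up, n = 634.

634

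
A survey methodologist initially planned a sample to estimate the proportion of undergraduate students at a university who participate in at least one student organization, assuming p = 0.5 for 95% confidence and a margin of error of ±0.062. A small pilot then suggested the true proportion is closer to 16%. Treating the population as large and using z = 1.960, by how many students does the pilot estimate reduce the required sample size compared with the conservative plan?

115

Conservative (p = 0.5): n = 1.960² × 0.25 / 0.062² ≈ 249.84 → 250.
Using p = 0.16: p(1−p) = 0.1344, so n = 1.960² × 0.1344 / 0.062² ≈ 134.32 → 135.
Reduction: 250 − 135 = 115.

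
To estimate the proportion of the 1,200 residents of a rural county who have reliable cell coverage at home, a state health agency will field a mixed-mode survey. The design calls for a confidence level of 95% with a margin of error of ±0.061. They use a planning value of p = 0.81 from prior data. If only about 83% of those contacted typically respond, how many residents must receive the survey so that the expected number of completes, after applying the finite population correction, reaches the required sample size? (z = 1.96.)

Completed interviews needed (unadjusted): n₀ = 1.96² × 0.1539 / 0.061² ≈ 158.89 → 159.
FPC for N = 1,200: n = 159 / (1 + 158/1200) = 159 / 1.1317 ≈ 140.50 → 141.
At an 83% response rate, contacts needed = 141 / 0.83 ≈ 169.88 → 170.

170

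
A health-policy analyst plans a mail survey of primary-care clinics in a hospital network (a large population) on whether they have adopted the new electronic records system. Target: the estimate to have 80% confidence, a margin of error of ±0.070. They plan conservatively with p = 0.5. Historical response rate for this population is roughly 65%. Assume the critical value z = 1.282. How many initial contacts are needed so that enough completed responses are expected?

Completed interviews needed: n₀ = 1.282² × 0.2500 / 0.070² ≈ 83.85 → 84.
At a 65% response rate, contacts needed = 84 / 0.65 ≈ 129.23 → 130.

130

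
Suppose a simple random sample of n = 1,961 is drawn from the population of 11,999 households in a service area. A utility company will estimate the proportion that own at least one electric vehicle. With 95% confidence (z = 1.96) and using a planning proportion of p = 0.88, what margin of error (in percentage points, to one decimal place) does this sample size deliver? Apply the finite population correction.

1.3

Finite-population factor: (N−n)/(N−1) = (11999−1961)/(11999−1) = 0.8366.
SE(p̂) = √[p(1−p)/n · (N−n)/(N−1)] = √[0.1056/1961 × 0.8366] = 0.00671.
E = z × SE = 1.96 × 0.00671 = 0.01316 ≈ 1.3 percentage points.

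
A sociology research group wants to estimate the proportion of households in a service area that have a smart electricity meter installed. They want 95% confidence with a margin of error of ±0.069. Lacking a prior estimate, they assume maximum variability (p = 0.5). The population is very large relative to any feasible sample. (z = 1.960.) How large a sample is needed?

202

With p = 0.5, p(1−p) = 0.25.
n = z²·p(1−p)/E² = 1.960² × 0.2500 / 0.069² = 3.8416 × 0.2500 / 0.004761 ≈ 201.72.
Rounding up gives n = 202.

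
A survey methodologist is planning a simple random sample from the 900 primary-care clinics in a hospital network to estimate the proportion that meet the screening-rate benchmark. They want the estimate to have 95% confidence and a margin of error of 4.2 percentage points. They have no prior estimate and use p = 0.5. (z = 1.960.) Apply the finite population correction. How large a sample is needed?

340

Unadjusted: n₀ = 1.960² × 0.50 × 0.50 / 0.042² ≈ 544.44, so n₀ = 545.
Finite population correction with N = 900: n = n₀ / (1 + (n₀−1)/N) = 545 / (1 + 544/900) = 545 / 1.6044 ≈ 339.68.
Rounding up, n = 340.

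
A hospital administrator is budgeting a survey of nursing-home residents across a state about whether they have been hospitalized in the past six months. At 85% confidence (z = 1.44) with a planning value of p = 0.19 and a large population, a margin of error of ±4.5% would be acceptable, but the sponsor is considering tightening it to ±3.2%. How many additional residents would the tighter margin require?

154

At ±4.5%: n = 1.44² × 0.1539 / 0.045² ≈ 157.59 → 158.
At ±3.2%: n = 1.44² × 0.1539 / 0.032² ≈ 311.65 → 312.
Additional respondents: 312 − 158 = 154.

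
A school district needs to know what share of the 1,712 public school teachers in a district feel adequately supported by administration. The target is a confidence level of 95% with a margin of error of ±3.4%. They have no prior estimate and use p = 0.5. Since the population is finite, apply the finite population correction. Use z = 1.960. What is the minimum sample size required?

Unadjusted: n₀ = 1.960² × 0.50 × 0.50 / 0.034² ≈ 830.80, so n₀ = 831.
Finite population correction with N = 1,712: n = n₀ / (1 + (n₀−1)/N) = 831 / (1 + 830/1712) = 831 / 1.4848 ≈ 559.67.
Rounding up, n = 560.

560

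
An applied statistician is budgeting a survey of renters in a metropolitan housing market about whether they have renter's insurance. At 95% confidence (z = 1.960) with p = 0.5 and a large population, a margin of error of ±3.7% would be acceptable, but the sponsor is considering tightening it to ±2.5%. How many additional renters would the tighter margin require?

835

At ±3.7%: n = 1.960² × 0.2500 / 0.037² ≈ 701.53 → 702.
At ±2.5%: n = 1.960² × 0.2500 / 0.025² ≈ 1536.64 → 1537.
Additional respondents: 1537 − 702 = 835.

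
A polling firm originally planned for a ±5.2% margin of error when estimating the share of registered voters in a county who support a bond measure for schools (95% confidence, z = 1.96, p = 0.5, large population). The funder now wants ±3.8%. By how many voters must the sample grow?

310

At ±5.2%: n = 1.96² × 0.2500 / 0.052² ≈ 355.18 → 356.
At ±3.8%: n = 1.96² × 0.2500 / 0.038² ≈ 665.10 → 666.
Additional respondents: 666 − 356 = 310.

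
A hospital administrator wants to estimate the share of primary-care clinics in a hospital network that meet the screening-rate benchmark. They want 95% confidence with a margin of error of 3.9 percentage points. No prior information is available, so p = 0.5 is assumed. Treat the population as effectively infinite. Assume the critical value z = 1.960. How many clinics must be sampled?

632

With p = 0.5, p(1−p) = 0.25.
n = z²·p(1−p)/E² = 1.960² × 0.2500 / 0.039² = 3.8416 × 0.2500 / 0.001521 ≈ 631.43.
Rounding up gives n = 632.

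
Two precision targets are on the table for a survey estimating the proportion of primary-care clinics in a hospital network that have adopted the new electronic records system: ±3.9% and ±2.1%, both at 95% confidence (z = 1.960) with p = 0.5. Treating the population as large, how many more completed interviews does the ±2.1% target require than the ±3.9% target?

1546

At ±3.9%: n = 1.960² × 0.2500 / 0.039² ≈ 631.43 → 632.
At ±2.1%: n = 1.960² × 0.2500 / 0.021² ≈ 2177.78 → 2178.
Additional respondents: 2178 − 632 = 1546.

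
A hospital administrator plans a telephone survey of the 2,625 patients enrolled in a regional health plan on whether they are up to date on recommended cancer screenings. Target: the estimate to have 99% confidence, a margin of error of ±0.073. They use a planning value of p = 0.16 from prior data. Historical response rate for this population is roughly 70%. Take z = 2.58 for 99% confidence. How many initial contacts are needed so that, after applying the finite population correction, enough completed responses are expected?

226

Completed interviews needed (unadjusted): n₀ = 2.58² × 0.1344 / 0.073² ≈ 167.88 → 168.
FPC for N = 2,625: n = 168 / (1 + 167/2625) = 168 / 1.0636 ≈ 157.95 → 158.
At a 70% response rate, contacts needed = 158 / 0.70 ≈ 225.71 → 226.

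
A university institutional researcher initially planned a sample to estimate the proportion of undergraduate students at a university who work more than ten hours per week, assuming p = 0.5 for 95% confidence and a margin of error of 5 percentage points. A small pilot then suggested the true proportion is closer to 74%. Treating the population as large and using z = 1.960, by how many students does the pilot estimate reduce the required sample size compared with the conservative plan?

Conservative (p = 0.5): n = 1.960² × 0.25 / 0.050² ≈ 384.16 → 385.
Using p = 0.74: p(1−p) = 0.1924, so n = 1.960² × 0.1924 / 0.050² ≈ 295.65 → 296.
Reduction: 385 − 296 = 89.

89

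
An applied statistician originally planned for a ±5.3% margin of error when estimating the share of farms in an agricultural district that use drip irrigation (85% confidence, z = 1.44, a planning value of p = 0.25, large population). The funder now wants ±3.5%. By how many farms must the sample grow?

At ±5.3%: n = 1.44² × 0.1875 / 0.053² ≈ 138.41 → 139.
At ±3.5%: n = 1.44² × 0.1875 / 0.035² ≈ 317.39 → 318.
Additional respondents: 318 − 139 = 179.

179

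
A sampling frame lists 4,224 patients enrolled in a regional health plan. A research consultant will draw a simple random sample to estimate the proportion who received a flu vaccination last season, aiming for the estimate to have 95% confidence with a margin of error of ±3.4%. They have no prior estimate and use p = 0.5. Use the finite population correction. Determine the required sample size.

For 95% confidence, z = 1.96.
Unadjusted: n₀ = 1.96² × 0.50 × 0.50 / 0.034² ≈ 830.80, so n₀ = 831.
Finite population correction with N = 4,224: n = n₀ / (1 + (n₀−1)/N) = 831 / (1 + 830/4224) = 831 / 1.1965 ≈ 694.53.
Rounding up, n = 695.

695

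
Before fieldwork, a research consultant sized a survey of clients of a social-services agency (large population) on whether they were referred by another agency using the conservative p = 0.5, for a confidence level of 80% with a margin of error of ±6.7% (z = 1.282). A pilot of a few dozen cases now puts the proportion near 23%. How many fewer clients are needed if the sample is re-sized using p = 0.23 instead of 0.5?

Conservative (p = 0.5): n = 1.282² × 0.25 / 0.067² ≈ 91.53 → 92.
Using p = 0.23: p(1−p) = 0.1771, so n = 1.282² × 0.1771 / 0.067² ≈ 64.84 → 65.
Reduction: 92 − 65 = 27.

27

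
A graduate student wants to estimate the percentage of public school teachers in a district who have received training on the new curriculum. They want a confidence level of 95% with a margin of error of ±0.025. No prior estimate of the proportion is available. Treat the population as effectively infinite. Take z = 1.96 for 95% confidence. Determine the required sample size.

With no prior estimate, use p = 0.5, giving p(1−p) = 0.25.
n = z²·p(1−p)/E² = 1.96² × 0.2500 / 0.025² = 3.8416 × 0.2500 / 0.000625 ≈ 1536.64.
Rounding up gives n = 1537.

1537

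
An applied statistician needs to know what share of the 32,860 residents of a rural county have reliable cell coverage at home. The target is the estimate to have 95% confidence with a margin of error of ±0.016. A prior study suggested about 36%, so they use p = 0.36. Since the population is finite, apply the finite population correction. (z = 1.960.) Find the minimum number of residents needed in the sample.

Unadjusted: n₀ = 1.960² × 0.36 × 0.64 / 0.016² ≈ 3457.44, so n₀ = 3458.
Finite population correction with N = 32,860: n = n₀ / (1 + (n₀−1)/N) = 3458 / (1 + 3457/32860) = 3458 / 1.1052 ≈ 3128.83.
Rounding up, n = 3129.

3129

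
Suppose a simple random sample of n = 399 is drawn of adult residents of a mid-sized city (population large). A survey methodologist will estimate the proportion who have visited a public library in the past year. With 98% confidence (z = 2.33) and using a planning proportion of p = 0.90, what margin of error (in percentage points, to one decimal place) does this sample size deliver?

SE(p̂) = √[p(1−p)/n] = √[0.0900/399] = 0.01502.
E = z × SE = 2.33 × 0.01502 = 0.03499, or 3.5 percentage points.

3.5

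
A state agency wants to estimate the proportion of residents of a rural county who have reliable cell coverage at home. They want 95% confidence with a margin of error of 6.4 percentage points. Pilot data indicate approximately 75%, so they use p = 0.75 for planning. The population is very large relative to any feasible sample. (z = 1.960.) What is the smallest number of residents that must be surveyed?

With p = 0.75, p(1−p) = 0.1875.
n = z²·p(1−p)/E² = 1.960² × 0.1875 / 0.064² = 3.8416 × 0.1875 / 0.004096 ≈ 175.85.
Rounding up gives n = 176.

176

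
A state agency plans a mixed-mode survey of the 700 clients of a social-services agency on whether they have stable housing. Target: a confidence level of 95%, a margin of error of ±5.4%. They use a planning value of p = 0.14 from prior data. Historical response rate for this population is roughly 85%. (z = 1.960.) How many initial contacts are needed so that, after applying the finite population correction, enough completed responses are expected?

153

Completed interviews needed (unadjusted): n₀ = 1.960² × 0.1204 / 0.054² ≈ 158.62 → 159.
FPC for N = 700: n = 159 / (1 + 158/700) = 159 / 1.2257 ≈ 129.72 → 130.
At an 85% response rate, contacts needed = 130 / 0.85 ≈ 152.94 → 153.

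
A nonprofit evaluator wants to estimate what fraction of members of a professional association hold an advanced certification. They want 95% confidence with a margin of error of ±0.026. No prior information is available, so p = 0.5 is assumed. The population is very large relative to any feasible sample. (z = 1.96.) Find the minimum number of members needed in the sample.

1421

With p = 0.5, p(1−p) = 0.25.
n = z²·p(1−p)/E² = 1.96² × 0.2500 / 0.026² = 3.8416 × 0.2500 / 0.000676 ≈ 1420.71.
Rounding up gives n = 1421.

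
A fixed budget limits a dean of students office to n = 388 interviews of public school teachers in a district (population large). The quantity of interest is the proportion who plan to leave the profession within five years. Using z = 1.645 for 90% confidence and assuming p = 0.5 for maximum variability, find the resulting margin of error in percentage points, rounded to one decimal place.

4.2

SE(p̂) = √[p(1−p)/n] = √[0.2500/388] = 0.02538.
E = z × SE = 1.645 × 0.02538 = 0.04176, or 4.2 percentage points.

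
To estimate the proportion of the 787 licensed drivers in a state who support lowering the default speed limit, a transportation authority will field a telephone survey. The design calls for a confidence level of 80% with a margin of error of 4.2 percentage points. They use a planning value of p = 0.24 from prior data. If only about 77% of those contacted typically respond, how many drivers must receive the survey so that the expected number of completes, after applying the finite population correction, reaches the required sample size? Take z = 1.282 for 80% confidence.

182

Completed interviews needed (unadjusted): n₀ = 1.282² × 0.1824 / 0.042² ≈ 169.94 → 170.
FPC for N = 787: n = 170 / (1 + 169/787) = 170 / 1.2147 ≈ 139.95 → 140.
At a 77% response rate, contacts needed = 140 / 0.77 ≈ 181.82 → 182.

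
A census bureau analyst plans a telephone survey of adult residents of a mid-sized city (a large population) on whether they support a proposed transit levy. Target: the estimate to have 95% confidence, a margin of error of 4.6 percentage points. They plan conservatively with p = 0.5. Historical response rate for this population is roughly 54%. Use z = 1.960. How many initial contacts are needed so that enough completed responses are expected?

841

Completed interviews needed: n₀ = 1.960² × 0.2500 / 0.046² ≈ 453.88 → 454.
At a 54% response rate, contacts needed = 454 / 0.54 ≈ 840.74 → 841.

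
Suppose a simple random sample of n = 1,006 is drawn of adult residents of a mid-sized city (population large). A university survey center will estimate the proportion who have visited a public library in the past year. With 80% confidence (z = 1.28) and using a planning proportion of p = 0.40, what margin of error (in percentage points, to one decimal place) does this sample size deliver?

2.0

SE(p̂) = √[p(1−p)/n] = √[0.2400/1006] = 0.01545.
E = z × SE = 1.28 × 0.01545 = 0.01977, or 2.0 percentage points.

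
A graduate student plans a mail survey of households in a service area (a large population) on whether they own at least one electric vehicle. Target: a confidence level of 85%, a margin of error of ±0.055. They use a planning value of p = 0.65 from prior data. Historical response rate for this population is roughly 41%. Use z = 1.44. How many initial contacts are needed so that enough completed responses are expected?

Completed interviews needed: n₀ = 1.44² × 0.2275 / 0.055² ≈ 155.95 → 156.
At a 41% response rate, contacts needed = 156 / 0.41 ≈ 380.49 → 381.

381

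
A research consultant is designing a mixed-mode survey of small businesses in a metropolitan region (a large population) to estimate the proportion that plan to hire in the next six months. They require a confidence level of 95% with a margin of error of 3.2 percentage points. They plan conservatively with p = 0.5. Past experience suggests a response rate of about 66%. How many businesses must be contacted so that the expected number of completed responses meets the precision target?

For 95% confidence, z = 1.960.
Completed interviews needed: n₀ = 1.960² × 0.2500 / 0.032² ≈ 937.89 → 938.
At a 66% response rate, contacts needed = 938 / 0.66 ≈ 1421.21 → 1422.

1422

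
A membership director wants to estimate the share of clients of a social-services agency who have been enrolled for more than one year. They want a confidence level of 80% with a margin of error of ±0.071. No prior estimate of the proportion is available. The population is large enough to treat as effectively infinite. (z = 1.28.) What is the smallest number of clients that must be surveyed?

82

With no prior estimate, use p = 0.5, giving p(1−p) = 0.25.
n = z²·p(1−p)/E² = 1.28² × 0.2500 / 0.071² = 1.6384 × 0.2500 / 0.005041 ≈ 81.25.
Rounding up gives n = 82.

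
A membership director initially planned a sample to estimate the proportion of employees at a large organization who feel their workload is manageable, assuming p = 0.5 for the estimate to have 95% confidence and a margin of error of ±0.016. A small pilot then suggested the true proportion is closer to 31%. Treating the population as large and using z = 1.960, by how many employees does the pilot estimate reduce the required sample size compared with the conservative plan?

542

Conservative (p = 0.5): n = 1.960² × 0.25 / 0.016² ≈ 3751.56 → 3752.
Using p = 0.31: p(1−p) = 0.2139, so n = 1.960² × 0.2139 / 0.016² ≈ 3209.84 → 3210.
Reduction: 3752 − 3210 = 542.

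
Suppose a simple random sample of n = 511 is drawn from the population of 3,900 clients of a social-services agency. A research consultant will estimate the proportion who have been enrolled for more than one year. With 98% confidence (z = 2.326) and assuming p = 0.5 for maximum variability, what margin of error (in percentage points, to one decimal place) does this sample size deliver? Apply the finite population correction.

4.8

Finite-population factor: (N−n)/(N−1) = (3900−511)/(3900−1) = 0.8692.
SE(p̂) = √[p(1−p)/n · (N−n)/(N−1)] = √[0.2500/511 × 0.8692] = 0.02062.
E = z × SE = 2.326 × 0.02062 = 0.04797 ≈ 4.8 percentage points.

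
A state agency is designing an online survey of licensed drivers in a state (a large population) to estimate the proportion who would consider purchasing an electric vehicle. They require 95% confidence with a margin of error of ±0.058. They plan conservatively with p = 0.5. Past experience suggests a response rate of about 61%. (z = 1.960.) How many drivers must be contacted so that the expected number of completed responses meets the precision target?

Completed interviews needed: n₀ = 1.960² × 0.2500 / 0.058² ≈ 285.49 → 286.
At a 61% response rate, contacts needed = 286 / 0.61 ≈ 468.85 → 469.

469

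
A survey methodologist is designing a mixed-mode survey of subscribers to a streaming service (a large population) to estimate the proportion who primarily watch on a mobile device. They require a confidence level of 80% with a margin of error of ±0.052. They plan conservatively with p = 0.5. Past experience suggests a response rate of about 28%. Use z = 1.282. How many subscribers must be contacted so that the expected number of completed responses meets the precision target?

Completed interviews needed: n₀ = 1.282² × 0.2500 / 0.052² ≈ 151.95 → 152.
At a 28% response rate, contacts needed = 152 / 0.28 ≈ 542.86 → 543.

543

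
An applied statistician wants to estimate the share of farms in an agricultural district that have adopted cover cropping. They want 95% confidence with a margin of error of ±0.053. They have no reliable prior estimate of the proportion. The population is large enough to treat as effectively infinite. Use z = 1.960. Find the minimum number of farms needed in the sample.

With no prior estimate, use p = 0.5, giving p(1−p) = 0.25.
n = z²·p(1−p)/E² = 1.960² × 0.2500 / 0.053² = 3.8416 × 0.2500 / 0.002809 ≈ 341.90.
Rounding up gives n = 342.

342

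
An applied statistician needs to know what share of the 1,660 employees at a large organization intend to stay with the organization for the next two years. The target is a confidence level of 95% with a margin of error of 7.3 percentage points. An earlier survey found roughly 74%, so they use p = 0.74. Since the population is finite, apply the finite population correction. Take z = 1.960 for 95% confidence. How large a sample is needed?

Unadjusted: n₀ = 1.960² × 0.74 × 0.26 / 0.073² ≈ 138.70, so n₀ = 139.
Finite population correction with N = 1,660: n = n₀ / (1 + (n₀−1)/N) = 139 / (1 + 138/1660) = 139 / 1.0831 ≈ 128.33.
Rounding up, n = 129.

129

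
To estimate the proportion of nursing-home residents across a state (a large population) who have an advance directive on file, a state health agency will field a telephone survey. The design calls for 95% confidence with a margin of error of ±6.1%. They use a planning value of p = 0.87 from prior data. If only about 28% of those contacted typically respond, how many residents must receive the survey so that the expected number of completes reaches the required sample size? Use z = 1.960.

418

Completed interviews needed: n₀ = 1.960² × 0.1131 / 0.061² ≈ 116.77 → 117.
At a 28% response rate, contacts needed = 117 / 0.28 ≈ 417.86 → 418.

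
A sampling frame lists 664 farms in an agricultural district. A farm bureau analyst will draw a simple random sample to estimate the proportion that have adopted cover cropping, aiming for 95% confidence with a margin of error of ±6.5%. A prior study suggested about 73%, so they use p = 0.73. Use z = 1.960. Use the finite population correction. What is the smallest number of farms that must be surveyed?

142

Unadjusted: n₀ = 1.960² × 0.73 × 0.27 / 0.065² ≈ 179.21, so n₀ = 180.
Finite population correction with N = 664: n = n₀ / (1 + (n₀−1)/N) = 180 / (1 + 179/664) = 180 / 1.2696 ≈ 141.78.
Rounding up, n = 142.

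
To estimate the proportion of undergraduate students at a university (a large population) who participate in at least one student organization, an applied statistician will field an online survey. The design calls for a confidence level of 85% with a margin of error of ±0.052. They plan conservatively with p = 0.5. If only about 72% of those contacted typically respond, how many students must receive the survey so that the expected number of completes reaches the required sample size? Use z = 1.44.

267

Completed interviews needed: n₀ = 1.44² × 0.2500 / 0.052² ≈ 191.72 → 192.
At a 72% response rate, contacts needed = 192 / 0.72 ≈ 266.67 → 267.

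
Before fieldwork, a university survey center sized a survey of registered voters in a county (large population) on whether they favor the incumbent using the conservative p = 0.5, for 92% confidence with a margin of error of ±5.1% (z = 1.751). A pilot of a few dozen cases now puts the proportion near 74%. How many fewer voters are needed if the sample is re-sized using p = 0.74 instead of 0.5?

Conservative (p = 0.5): n = 1.751² × 0.25 / 0.051² ≈ 294.69 → 295.
Using p = 0.74: p(1−p) = 0.1924, so n = 1.751² × 0.1924 / 0.051² ≈ 226.80 → 227.
Reduction: 295 − 227 = 68.

68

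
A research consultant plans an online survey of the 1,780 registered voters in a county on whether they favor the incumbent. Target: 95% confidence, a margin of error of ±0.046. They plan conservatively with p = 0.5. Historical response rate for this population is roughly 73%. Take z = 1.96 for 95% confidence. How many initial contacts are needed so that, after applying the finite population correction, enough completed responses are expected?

Completed interviews needed (unadjusted): n₀ = 1.96² × 0.2500 / 0.046² ≈ 453.88 → 454.
FPC for N = 1,780: n = 454 / (1 + 453/1780) = 454 / 1.2545 ≈ 361.90 → 362.
At a 73% response rate, contacts needed = 362 / 0.73 ≈ 495.89 → 496.

496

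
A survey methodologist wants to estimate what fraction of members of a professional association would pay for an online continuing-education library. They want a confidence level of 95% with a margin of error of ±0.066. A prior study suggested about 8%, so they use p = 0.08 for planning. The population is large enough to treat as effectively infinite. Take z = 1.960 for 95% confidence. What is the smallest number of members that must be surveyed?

65

With p = 0.08, p(1−p) = 0.0736.
n = z²·p(1−p)/E² = 1.960² × 0.0736 / 0.066² = 3.8416 × 0.0736 / 0.004356 ≈ 64.91.
Rounding up gives n = 65.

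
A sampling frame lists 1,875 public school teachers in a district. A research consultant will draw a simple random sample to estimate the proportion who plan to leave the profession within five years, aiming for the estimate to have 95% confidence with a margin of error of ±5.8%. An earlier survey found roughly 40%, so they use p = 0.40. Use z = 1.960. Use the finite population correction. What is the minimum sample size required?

240

Unadjusted: n₀ = 1.960² × 0.40 × 0.60 / 0.058² ≈ 274.07, so n₀ = 275.
Finite population correction with N = 1,875: n = n₀ / (1 + (n₀−1)/N) = 275 / (1 + 274/1875) = 275 / 1.1461 ≈ 239.94.
Rounding up, n = 240.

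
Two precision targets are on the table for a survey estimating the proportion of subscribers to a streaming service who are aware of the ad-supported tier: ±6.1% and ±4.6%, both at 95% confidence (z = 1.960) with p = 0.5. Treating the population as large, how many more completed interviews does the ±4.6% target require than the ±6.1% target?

195

At ±6.1%: n = 1.960² × 0.2500 / 0.061² ≈ 258.10 → 259.
At ±4.6%: n = 1.960² × 0.2500 / 0.046² ≈ 453.88 → 454.
Additional respondents: 454 − 259 = 195.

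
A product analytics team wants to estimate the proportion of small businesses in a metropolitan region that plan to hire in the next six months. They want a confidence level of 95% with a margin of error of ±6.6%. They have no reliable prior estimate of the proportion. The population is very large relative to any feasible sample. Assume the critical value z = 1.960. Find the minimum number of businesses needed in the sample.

With no prior estimate, use p = 0.5, giving p(1−p) = 0.25.
n = z²·p(1−p)/E² = 1.960² × 0.2500 / 0.066² = 3.8416 × 0.2500 / 0.004356 ≈ 220.48.
Rounding up gives n = 221.

221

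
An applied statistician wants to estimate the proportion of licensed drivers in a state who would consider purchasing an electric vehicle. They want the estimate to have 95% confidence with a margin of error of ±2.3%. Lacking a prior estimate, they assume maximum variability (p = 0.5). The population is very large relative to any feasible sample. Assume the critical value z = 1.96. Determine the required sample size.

With p = 0.5, p(1−p) = 0.25.
n = z²·p(1−p)/E² = 1.96² × 0.2500 / 0.023² = 3.8416 × 0.2500 / 0.000529 ≈ 1815.50.
Rounding up gives n = 1816.

1816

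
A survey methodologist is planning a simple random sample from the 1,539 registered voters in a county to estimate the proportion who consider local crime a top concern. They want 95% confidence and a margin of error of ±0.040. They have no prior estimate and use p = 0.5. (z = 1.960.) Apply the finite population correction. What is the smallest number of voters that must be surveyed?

Unadjusted: n₀ = 1.960² × 0.50 × 0.50 / 0.040² ≈ 600.25, so n₀ = 601.
Finite population correction with N = 1,539: n = n₀ / (1 + (n₀−1)/N) = 601 / (1 + 600/1539) = 601 / 1.3899 ≈ 432.42.
Rounding up, n = 433.

433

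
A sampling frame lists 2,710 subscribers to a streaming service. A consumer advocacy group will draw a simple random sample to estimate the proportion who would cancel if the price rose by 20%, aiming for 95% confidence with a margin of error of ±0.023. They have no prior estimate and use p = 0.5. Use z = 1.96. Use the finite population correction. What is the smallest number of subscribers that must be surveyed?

Unadjusted: n₀ = 1.96² × 0.50 × 0.50 / 0.023² ≈ 1815.50, so n₀ = 1816.
Finite population correction with N = 2,710: n = n₀ / (1 + (n₀−1)/N) = 1816 / (1 + 1815/2710) = 1816 / 1.6697 ≈ 1087.59.
Rounding up, n = 1088.

1088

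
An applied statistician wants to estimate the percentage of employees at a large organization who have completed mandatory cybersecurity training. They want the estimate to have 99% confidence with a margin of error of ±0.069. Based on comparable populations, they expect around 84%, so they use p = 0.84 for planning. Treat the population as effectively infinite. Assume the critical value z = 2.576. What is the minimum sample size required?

188

With p = 0.84, p(1−p) = 0.1344.
n = z²·p(1−p)/E² = 2.576² × 0.1344 / 0.069² = 6.6358 × 0.1344 / 0.004761 ≈ 187.32.
Rounding up gives n = 188.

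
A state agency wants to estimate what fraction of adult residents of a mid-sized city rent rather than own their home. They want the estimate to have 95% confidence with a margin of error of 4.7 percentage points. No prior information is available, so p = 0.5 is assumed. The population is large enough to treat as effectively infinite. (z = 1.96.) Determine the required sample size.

435

With p = 0.5, p(1−p) = 0.25.
n = z²·p(1−p)/E² = 1.96² × 0.2500 / 0.047² = 3.8416 × 0.2500 / 0.002209 ≈ 434.77.
Rounding up gives n = 435.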